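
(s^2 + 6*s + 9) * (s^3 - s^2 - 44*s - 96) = s^5 + 5*s^4 - 41*s^3 - 369*s^2 - 972*s - 864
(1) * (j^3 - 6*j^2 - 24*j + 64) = j^3 - 6*j^2 - 24*j + 64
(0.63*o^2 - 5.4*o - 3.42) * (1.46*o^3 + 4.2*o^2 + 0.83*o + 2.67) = 0.9198*o^5 - 5.238*o^4 - 27.1503*o^3 - 17.1639*o^2 - 17.2566*o - 9.1314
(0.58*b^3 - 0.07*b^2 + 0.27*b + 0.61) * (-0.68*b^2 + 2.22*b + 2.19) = -0.3944*b^5 + 1.3352*b^4 + 0.9312*b^3 + 0.0313000000000001*b^2 + 1.9455*b + 1.3359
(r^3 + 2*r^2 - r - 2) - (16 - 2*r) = r^3 + 2*r^2 + r - 18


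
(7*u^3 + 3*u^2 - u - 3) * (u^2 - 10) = 7*u^5 + 3*u^4 - 71*u^3 - 33*u^2 + 10*u + 30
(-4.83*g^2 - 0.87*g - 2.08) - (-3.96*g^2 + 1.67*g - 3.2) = -0.87*g^2 - 2.54*g + 1.12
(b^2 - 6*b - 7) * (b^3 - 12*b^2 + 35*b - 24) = b^5 - 18*b^4 + 100*b^3 - 150*b^2 - 101*b + 168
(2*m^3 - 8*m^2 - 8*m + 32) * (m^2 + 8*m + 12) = 2*m^5 + 8*m^4 - 48*m^3 - 128*m^2 + 160*m + 384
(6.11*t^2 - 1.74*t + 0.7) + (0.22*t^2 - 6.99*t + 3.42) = 6.33*t^2 - 8.73*t + 4.12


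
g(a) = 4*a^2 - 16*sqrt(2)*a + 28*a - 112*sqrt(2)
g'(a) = 8*a - 16*sqrt(2) + 28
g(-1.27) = -158.76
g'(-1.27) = -4.79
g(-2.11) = -151.92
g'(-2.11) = -11.51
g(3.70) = -83.75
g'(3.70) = 34.97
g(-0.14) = -159.07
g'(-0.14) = 4.25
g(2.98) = -106.86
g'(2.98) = 29.21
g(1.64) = -138.82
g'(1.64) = 18.49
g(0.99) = -149.15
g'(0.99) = 13.29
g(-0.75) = -160.17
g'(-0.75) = -0.63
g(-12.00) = 353.14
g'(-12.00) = -90.63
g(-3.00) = -138.51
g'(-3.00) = -18.63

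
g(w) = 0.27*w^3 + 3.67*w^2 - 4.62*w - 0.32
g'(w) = 0.81*w^2 + 7.34*w - 4.62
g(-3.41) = 47.40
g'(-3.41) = -20.23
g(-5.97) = 100.61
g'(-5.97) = -19.57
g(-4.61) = 72.52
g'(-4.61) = -21.24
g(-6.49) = 110.44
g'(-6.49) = -18.14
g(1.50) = 1.92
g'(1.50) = 8.21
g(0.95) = -1.17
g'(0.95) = 3.08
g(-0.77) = 5.29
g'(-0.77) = -9.79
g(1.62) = 2.98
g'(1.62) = 9.40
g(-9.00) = 141.70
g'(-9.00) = -5.07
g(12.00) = 939.28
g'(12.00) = 200.10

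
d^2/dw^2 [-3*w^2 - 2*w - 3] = -6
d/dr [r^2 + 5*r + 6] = 2*r + 5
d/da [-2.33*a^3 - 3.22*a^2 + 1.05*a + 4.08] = -6.99*a^2 - 6.44*a + 1.05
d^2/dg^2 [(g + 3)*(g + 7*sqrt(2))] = 2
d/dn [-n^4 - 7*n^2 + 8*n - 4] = -4*n^3 - 14*n + 8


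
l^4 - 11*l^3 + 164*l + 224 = (l - 8)*(l - 7)*(l + 2)^2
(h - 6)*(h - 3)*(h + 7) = h^3 - 2*h^2 - 45*h + 126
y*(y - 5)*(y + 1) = y^3 - 4*y^2 - 5*y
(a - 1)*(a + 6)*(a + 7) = a^3 + 12*a^2 + 29*a - 42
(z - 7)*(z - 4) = z^2 - 11*z + 28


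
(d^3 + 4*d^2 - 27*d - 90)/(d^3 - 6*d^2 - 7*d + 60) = (d + 6)/(d - 4)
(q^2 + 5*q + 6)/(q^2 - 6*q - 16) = (q + 3)/(q - 8)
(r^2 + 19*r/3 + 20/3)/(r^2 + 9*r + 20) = (r + 4/3)/(r + 4)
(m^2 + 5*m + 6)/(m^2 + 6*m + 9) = (m + 2)/(m + 3)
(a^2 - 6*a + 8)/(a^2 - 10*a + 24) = (a - 2)/(a - 6)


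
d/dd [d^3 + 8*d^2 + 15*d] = 3*d^2 + 16*d + 15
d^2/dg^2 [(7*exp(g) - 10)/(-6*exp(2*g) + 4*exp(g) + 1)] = (-252*exp(4*g) + 1272*exp(3*g) - 972*exp(2*g) + 428*exp(g) - 47)*exp(g)/(216*exp(6*g) - 432*exp(5*g) + 180*exp(4*g) + 80*exp(3*g) - 30*exp(2*g) - 12*exp(g) - 1)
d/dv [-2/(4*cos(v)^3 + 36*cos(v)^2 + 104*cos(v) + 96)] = (3*sin(v)^2 - 18*cos(v) - 29)*sin(v)/(2*(cos(v)^3 + 9*cos(v)^2 + 26*cos(v) + 24)^2)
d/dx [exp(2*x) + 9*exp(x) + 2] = (2*exp(x) + 9)*exp(x)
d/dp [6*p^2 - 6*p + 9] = 12*p - 6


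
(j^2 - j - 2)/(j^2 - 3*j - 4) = (j - 2)/(j - 4)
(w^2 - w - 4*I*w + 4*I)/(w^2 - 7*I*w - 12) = (w - 1)/(w - 3*I)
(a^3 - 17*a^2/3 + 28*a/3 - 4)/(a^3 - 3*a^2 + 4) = (a^2 - 11*a/3 + 2)/(a^2 - a - 2)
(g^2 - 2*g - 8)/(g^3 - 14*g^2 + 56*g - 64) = (g + 2)/(g^2 - 10*g + 16)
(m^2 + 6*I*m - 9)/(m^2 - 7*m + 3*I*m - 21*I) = (m + 3*I)/(m - 7)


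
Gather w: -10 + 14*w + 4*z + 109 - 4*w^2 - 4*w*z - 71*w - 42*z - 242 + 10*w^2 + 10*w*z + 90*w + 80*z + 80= 6*w^2 + w*(6*z + 33) + 42*z - 63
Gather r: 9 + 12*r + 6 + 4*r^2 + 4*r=4*r^2 + 16*r + 15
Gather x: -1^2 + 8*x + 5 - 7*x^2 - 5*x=-7*x^2 + 3*x + 4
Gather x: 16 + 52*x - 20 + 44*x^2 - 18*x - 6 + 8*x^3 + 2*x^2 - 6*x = 8*x^3 + 46*x^2 + 28*x - 10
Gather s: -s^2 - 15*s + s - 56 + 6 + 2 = -s^2 - 14*s - 48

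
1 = 1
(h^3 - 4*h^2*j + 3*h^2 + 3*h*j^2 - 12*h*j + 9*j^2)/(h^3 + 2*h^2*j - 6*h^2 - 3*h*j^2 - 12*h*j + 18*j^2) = (h^2 - 3*h*j + 3*h - 9*j)/(h^2 + 3*h*j - 6*h - 18*j)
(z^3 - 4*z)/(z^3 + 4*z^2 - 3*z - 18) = z*(z + 2)/(z^2 + 6*z + 9)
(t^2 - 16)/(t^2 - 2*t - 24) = (t - 4)/(t - 6)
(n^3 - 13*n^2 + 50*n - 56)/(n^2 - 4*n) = n - 9 + 14/n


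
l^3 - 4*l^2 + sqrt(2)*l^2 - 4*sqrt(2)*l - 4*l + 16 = (l - 4)*(l - sqrt(2))*(l + 2*sqrt(2))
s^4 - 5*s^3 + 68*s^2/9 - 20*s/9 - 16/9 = (s - 2)^2*(s - 4/3)*(s + 1/3)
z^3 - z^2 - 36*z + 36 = (z - 6)*(z - 1)*(z + 6)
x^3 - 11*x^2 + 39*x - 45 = (x - 5)*(x - 3)^2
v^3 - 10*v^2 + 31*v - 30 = (v - 5)*(v - 3)*(v - 2)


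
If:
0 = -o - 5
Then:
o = -5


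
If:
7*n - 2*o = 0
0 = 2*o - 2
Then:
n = 2/7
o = 1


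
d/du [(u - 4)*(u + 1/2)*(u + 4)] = 3*u^2 + u - 16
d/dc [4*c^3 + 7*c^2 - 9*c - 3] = 12*c^2 + 14*c - 9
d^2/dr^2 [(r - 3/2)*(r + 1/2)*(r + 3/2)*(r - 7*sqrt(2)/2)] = 12*r^2 - 21*sqrt(2)*r + 3*r - 7*sqrt(2)/2 - 9/2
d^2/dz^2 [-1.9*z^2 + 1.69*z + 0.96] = -3.80000000000000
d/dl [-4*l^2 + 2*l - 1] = 2 - 8*l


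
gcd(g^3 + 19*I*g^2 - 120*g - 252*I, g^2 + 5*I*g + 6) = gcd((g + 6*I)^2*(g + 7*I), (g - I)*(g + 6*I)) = g + 6*I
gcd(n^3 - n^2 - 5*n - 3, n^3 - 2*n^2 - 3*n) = n^2 - 2*n - 3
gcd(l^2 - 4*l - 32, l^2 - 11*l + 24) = l - 8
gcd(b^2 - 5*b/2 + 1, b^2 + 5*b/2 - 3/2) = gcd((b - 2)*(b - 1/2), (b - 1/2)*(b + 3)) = b - 1/2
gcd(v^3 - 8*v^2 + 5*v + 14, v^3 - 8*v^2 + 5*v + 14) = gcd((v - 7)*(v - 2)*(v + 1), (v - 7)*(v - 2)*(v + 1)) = v^3 - 8*v^2 + 5*v + 14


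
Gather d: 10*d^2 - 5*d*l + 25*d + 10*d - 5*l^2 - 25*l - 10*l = 10*d^2 + d*(35 - 5*l) - 5*l^2 - 35*l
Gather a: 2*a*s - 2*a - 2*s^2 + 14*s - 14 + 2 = a*(2*s - 2) - 2*s^2 + 14*s - 12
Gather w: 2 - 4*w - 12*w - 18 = -16*w - 16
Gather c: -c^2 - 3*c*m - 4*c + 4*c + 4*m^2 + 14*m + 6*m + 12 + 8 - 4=-c^2 - 3*c*m + 4*m^2 + 20*m + 16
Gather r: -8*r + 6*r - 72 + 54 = -2*r - 18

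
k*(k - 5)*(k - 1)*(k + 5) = k^4 - k^3 - 25*k^2 + 25*k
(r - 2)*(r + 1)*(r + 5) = r^3 + 4*r^2 - 7*r - 10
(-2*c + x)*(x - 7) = -2*c*x + 14*c + x^2 - 7*x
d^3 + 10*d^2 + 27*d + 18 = (d + 1)*(d + 3)*(d + 6)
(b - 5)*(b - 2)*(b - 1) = b^3 - 8*b^2 + 17*b - 10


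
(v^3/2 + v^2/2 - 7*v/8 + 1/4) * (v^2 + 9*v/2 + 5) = v^5/2 + 11*v^4/4 + 31*v^3/8 - 19*v^2/16 - 13*v/4 + 5/4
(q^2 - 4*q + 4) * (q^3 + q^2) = q^5 - 3*q^4 + 4*q^2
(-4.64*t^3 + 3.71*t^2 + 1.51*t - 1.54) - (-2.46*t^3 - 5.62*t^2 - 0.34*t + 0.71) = -2.18*t^3 + 9.33*t^2 + 1.85*t - 2.25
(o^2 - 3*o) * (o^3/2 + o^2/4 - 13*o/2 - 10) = o^5/2 - 5*o^4/4 - 29*o^3/4 + 19*o^2/2 + 30*o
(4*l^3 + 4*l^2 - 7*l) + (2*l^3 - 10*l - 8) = 6*l^3 + 4*l^2 - 17*l - 8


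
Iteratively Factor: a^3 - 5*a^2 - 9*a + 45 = (a - 5)*(a^2 - 9) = (a - 5)*(a - 3)*(a + 3)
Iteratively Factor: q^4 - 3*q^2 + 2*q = (q)*(q^3 - 3*q + 2) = q*(q - 1)*(q^2 + q - 2) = q*(q - 1)*(q + 2)*(q - 1)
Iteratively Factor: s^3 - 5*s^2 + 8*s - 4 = (s - 2)*(s^2 - 3*s + 2) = (s - 2)^2*(s - 1)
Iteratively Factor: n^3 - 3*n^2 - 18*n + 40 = (n - 5)*(n^2 + 2*n - 8) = (n - 5)*(n - 2)*(n + 4)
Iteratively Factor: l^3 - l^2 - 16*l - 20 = (l + 2)*(l^2 - 3*l - 10) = (l - 5)*(l + 2)*(l + 2)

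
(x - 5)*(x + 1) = x^2 - 4*x - 5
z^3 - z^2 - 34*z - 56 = (z - 7)*(z + 2)*(z + 4)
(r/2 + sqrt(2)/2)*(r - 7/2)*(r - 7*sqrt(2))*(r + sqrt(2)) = r^4/2 - 5*sqrt(2)*r^3/2 - 7*r^3/4 - 13*r^2 + 35*sqrt(2)*r^2/4 - 7*sqrt(2)*r + 91*r/2 + 49*sqrt(2)/2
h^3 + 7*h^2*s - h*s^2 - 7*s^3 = (h - s)*(h + s)*(h + 7*s)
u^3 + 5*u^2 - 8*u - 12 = (u - 2)*(u + 1)*(u + 6)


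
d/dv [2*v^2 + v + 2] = 4*v + 1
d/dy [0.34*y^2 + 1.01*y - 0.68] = 0.68*y + 1.01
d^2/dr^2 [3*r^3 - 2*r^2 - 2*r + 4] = 18*r - 4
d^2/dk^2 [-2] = 0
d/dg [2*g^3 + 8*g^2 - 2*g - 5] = 6*g^2 + 16*g - 2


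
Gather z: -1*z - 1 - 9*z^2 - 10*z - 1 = -9*z^2 - 11*z - 2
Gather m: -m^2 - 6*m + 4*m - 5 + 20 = -m^2 - 2*m + 15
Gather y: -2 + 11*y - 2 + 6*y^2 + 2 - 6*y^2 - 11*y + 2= 0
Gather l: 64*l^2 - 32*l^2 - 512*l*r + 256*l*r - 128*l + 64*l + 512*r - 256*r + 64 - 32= 32*l^2 + l*(-256*r - 64) + 256*r + 32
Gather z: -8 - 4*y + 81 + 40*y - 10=36*y + 63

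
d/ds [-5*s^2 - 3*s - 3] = -10*s - 3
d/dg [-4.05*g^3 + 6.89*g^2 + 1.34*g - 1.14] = -12.15*g^2 + 13.78*g + 1.34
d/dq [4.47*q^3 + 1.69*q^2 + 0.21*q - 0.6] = 13.41*q^2 + 3.38*q + 0.21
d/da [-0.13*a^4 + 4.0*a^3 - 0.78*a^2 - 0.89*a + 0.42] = -0.52*a^3 + 12.0*a^2 - 1.56*a - 0.89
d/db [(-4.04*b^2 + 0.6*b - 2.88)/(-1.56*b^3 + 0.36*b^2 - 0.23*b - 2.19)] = (-6.3024*b^4 + 1.872*b^3 - 12.7652*b^2 + 19.7688*b - 1.9764)/(2.4336*b^6 - 1.1232*b^5 + 0.8472*b^4 + 6.6672*b^3 - 1.5239*b^2 + 1.0074*b + 4.7961)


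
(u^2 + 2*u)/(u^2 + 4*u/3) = 3*(u + 2)/(3*u + 4)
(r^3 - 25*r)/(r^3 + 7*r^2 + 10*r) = (r - 5)/(r + 2)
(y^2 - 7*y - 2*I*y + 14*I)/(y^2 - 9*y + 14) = (y - 2*I)/(y - 2)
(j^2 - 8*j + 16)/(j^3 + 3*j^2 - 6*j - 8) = (j^2 - 8*j + 16)/(j^3 + 3*j^2 - 6*j - 8)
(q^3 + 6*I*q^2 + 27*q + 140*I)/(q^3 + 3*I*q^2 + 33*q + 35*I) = (q + 4*I)/(q + I)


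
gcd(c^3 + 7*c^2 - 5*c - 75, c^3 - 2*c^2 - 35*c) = c + 5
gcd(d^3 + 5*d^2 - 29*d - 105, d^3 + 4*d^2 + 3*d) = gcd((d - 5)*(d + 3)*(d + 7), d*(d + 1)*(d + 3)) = d + 3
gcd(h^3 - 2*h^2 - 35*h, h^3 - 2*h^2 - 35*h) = h^3 - 2*h^2 - 35*h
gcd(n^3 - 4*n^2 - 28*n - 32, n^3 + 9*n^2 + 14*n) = n + 2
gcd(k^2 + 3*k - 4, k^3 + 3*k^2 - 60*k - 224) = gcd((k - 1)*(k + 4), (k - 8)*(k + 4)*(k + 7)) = k + 4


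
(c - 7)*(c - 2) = c^2 - 9*c + 14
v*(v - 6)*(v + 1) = v^3 - 5*v^2 - 6*v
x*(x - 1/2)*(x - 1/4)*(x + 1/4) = x^4 - x^3/2 - x^2/16 + x/32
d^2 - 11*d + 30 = (d - 6)*(d - 5)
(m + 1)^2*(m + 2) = m^3 + 4*m^2 + 5*m + 2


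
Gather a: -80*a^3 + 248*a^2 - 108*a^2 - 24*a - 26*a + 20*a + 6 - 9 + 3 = -80*a^3 + 140*a^2 - 30*a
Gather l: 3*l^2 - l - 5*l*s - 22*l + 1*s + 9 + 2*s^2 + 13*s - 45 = 3*l^2 + l*(-5*s - 23) + 2*s^2 + 14*s - 36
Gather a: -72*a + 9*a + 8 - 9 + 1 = -63*a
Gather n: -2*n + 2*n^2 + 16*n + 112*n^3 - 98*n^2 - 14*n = 112*n^3 - 96*n^2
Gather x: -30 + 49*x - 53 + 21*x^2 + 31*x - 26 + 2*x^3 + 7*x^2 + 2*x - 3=2*x^3 + 28*x^2 + 82*x - 112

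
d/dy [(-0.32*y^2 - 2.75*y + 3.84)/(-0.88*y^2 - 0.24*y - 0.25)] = (-2.3432*y^2 + 6.9184*y + 1.6091)/(0.7744*y^4 + 0.4224*y^3 + 0.4976*y^2 + 0.12*y + 0.0625)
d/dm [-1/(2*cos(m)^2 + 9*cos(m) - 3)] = -(4*cos(m) + 9)*sin(m)/(9*cos(m) + cos(2*m) - 2)^2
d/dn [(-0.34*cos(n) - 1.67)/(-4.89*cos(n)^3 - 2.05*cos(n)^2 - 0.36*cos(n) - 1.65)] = (3.3252*cos(n)^3 + 25.1959*cos(n)^2 + 6.847*cos(n) + 0.0401999999999999)*sin(n)/(23.9121*cos(n)^6 + 20.049*cos(n)^5 + 7.7233*cos(n)^4 + 17.613*cos(n)^3 + 6.8946*cos(n)^2 + 1.188*cos(n) + 2.7225)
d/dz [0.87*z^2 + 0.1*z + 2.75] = 1.74*z + 0.1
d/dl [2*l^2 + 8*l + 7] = 4*l + 8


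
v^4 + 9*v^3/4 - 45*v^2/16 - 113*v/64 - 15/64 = (v - 5/4)*(v + 1/4)^2*(v + 3)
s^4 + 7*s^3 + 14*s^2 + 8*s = s*(s + 1)*(s + 2)*(s + 4)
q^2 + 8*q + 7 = (q + 1)*(q + 7)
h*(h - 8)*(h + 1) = h^3 - 7*h^2 - 8*h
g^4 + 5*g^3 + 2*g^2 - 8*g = g*(g - 1)*(g + 2)*(g + 4)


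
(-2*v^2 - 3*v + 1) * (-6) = 12*v^2 + 18*v - 6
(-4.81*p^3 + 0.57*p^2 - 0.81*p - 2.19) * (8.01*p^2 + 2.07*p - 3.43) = -38.5281*p^5 - 5.391*p^4 + 11.1901*p^3 - 21.1737*p^2 - 1.755*p + 7.5117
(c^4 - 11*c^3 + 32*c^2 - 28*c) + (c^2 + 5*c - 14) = c^4 - 11*c^3 + 33*c^2 - 23*c - 14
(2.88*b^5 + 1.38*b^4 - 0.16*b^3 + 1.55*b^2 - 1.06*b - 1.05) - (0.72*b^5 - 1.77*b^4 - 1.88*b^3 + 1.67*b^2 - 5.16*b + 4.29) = 2.16*b^5 + 3.15*b^4 + 1.72*b^3 - 0.12*b^2 + 4.1*b - 5.34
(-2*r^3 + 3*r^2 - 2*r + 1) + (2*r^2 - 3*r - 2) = -2*r^3 + 5*r^2 - 5*r - 1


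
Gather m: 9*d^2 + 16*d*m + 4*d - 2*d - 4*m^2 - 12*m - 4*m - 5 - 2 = 9*d^2 + 2*d - 4*m^2 + m*(16*d - 16) - 7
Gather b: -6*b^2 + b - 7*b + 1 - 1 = -6*b^2 - 6*b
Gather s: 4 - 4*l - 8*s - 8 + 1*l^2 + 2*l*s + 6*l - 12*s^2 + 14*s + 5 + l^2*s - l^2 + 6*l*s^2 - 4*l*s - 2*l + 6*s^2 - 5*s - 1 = s^2*(6*l - 6) + s*(l^2 - 2*l + 1)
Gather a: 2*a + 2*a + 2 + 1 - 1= 4*a + 2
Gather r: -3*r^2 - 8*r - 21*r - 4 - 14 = -3*r^2 - 29*r - 18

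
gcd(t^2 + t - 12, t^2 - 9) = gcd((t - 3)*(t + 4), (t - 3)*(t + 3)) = t - 3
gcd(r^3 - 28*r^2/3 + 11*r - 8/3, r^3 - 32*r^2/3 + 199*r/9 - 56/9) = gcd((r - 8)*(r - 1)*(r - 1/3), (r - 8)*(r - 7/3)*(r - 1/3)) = r^2 - 25*r/3 + 8/3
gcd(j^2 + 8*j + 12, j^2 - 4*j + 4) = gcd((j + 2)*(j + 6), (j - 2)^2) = 1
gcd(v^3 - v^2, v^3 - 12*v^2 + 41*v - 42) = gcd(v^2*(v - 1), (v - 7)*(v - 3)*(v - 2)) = 1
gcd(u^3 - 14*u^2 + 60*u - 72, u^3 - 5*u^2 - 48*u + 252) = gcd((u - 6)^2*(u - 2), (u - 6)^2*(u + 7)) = u^2 - 12*u + 36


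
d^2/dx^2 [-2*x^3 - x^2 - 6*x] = -12*x - 2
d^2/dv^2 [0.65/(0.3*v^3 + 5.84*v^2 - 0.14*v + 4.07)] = (-(1.17*v + 7.592)*(0.3*v^3 + 5.84*v^2 - 0.14*v + 4.07) + 0.65*(0.9*v^2 + 11.68*v - 0.14)*(1.8*v^2 + 23.36*v - 0.28))/(0.3*v^3 + 5.84*v^2 - 0.14*v + 4.07)^3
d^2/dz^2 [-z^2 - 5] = -2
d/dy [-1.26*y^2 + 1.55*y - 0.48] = 1.55 - 2.52*y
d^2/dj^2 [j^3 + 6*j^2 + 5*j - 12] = 6*j + 12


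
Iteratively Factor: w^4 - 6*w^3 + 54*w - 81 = (w + 3)*(w^3 - 9*w^2 + 27*w - 27) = (w - 3)*(w + 3)*(w^2 - 6*w + 9) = (w - 3)^2*(w + 3)*(w - 3)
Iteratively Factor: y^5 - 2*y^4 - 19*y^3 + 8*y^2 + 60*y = (y)*(y^4 - 2*y^3 - 19*y^2 + 8*y + 60) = y*(y - 5)*(y^3 + 3*y^2 - 4*y - 12) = y*(y - 5)*(y + 2)*(y^2 + y - 6) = y*(y - 5)*(y + 2)*(y + 3)*(y - 2)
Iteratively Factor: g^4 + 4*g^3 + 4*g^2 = (g)*(g^3 + 4*g^2 + 4*g) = g*(g + 2)*(g^2 + 2*g) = g^2*(g + 2)*(g + 2)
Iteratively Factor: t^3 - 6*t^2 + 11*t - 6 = (t - 3)*(t^2 - 3*t + 2) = (t - 3)*(t - 1)*(t - 2)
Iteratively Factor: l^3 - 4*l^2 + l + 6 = (l - 3)*(l^2 - l - 2) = (l - 3)*(l - 2)*(l + 1)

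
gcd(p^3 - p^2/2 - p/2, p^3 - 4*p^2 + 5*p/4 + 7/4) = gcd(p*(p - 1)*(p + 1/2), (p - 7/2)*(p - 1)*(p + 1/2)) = p^2 - p/2 - 1/2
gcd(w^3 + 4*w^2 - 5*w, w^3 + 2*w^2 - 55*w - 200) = w + 5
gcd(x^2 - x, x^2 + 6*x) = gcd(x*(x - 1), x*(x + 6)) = x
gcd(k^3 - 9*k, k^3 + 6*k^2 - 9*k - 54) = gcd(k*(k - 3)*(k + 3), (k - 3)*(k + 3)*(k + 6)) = k^2 - 9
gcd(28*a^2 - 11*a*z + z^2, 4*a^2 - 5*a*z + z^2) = -4*a + z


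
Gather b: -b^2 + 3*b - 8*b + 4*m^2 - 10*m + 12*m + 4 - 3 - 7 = -b^2 - 5*b + 4*m^2 + 2*m - 6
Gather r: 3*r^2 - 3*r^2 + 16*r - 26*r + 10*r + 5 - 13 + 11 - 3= 0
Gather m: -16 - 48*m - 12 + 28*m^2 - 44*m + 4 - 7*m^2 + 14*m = 21*m^2 - 78*m - 24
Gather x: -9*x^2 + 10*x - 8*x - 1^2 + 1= -9*x^2 + 2*x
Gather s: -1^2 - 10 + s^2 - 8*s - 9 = s^2 - 8*s - 20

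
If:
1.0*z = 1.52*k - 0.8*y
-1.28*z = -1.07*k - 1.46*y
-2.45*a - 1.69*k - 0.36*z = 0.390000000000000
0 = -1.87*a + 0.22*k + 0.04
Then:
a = -0.00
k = -0.18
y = -0.06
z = -0.23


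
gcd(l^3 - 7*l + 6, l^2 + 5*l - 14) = l - 2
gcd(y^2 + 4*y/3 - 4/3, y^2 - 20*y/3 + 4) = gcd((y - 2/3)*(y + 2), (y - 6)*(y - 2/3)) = y - 2/3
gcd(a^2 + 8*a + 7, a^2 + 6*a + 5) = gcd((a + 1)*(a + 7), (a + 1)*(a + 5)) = a + 1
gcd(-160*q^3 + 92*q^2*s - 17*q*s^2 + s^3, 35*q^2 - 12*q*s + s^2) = 5*q - s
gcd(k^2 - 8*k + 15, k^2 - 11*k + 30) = k - 5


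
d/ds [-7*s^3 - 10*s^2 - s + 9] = -21*s^2 - 20*s - 1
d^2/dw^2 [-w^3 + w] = -6*w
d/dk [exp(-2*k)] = -2*exp(-2*k)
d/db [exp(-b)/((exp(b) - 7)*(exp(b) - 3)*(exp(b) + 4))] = 2*(-2*exp(3*b) + 9*exp(2*b) + 19*exp(b) - 42)*exp(-b)/(exp(6*b) - 12*exp(5*b) - 2*exp(4*b) + 396*exp(3*b) - 647*exp(2*b) - 3192*exp(b) + 7056)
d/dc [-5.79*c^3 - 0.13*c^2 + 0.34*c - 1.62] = -17.37*c^2 - 0.26*c + 0.34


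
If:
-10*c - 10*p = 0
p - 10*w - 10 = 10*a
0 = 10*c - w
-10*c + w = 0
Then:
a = -101*w/100 - 1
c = w/10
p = -w/10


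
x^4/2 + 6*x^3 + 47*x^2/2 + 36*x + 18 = (x/2 + 1)*(x + 1)*(x + 3)*(x + 6)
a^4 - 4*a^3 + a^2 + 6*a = a*(a - 3)*(a - 2)*(a + 1)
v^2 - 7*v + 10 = (v - 5)*(v - 2)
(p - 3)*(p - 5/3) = p^2 - 14*p/3 + 5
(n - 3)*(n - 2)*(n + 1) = n^3 - 4*n^2 + n + 6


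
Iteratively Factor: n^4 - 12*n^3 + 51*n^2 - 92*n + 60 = (n - 2)*(n^3 - 10*n^2 + 31*n - 30) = (n - 2)^2*(n^2 - 8*n + 15) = (n - 3)*(n - 2)^2*(n - 5)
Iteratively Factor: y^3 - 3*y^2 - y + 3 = (y - 1)*(y^2 - 2*y - 3) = (y - 1)*(y + 1)*(y - 3)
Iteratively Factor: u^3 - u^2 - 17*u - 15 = (u + 3)*(u^2 - 4*u - 5) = (u - 5)*(u + 3)*(u + 1)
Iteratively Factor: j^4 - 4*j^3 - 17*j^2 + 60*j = (j - 3)*(j^3 - j^2 - 20*j) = (j - 5)*(j - 3)*(j^2 + 4*j) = (j - 5)*(j - 3)*(j + 4)*(j)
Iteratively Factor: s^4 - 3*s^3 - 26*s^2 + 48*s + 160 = (s - 4)*(s^3 + s^2 - 22*s - 40) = (s - 4)*(s + 4)*(s^2 - 3*s - 10) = (s - 4)*(s + 2)*(s + 4)*(s - 5)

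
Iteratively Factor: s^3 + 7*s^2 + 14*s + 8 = (s + 4)*(s^2 + 3*s + 2) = (s + 2)*(s + 4)*(s + 1)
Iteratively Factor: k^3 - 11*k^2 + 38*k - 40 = (k - 5)*(k^2 - 6*k + 8) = (k - 5)*(k - 2)*(k - 4)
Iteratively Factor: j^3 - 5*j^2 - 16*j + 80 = (j - 4)*(j^2 - j - 20) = (j - 5)*(j - 4)*(j + 4)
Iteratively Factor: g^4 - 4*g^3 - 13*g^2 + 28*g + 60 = (g + 2)*(g^3 - 6*g^2 - g + 30) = (g - 5)*(g + 2)*(g^2 - g - 6) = (g - 5)*(g - 3)*(g + 2)*(g + 2)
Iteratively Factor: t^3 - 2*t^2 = (t - 2)*(t^2) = t*(t - 2)*(t)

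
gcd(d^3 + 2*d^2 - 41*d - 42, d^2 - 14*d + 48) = d - 6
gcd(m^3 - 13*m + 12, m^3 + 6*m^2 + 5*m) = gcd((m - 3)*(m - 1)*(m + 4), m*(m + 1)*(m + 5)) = 1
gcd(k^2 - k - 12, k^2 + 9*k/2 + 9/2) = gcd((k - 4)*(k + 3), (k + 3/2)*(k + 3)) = k + 3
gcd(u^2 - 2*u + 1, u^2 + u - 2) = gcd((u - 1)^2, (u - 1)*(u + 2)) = u - 1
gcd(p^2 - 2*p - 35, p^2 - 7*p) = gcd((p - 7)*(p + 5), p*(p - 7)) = p - 7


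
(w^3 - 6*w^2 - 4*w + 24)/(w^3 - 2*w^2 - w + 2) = (w^2 - 4*w - 12)/(w^2 - 1)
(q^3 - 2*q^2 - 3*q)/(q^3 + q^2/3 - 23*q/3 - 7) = 3*q/(3*q + 7)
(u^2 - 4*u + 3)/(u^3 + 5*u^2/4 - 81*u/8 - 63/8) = 8*(u - 1)/(8*u^2 + 34*u + 21)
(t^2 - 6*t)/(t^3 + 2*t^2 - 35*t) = (t - 6)/(t^2 + 2*t - 35)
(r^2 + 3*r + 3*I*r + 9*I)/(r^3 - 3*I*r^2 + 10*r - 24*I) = (r + 3)/(r^2 - 6*I*r - 8)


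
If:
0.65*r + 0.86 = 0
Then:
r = -1.32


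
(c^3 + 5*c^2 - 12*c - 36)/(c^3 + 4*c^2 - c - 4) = (c^3 + 5*c^2 - 12*c - 36)/(c^3 + 4*c^2 - c - 4)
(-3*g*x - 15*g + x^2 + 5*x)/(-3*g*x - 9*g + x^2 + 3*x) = (x + 5)/(x + 3)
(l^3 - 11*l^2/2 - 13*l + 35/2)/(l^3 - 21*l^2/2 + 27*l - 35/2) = (2*l + 5)/(2*l - 5)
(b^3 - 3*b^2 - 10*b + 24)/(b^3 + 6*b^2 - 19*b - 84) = (b - 2)/(b + 7)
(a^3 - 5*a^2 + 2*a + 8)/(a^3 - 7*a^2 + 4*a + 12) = (a - 4)/(a - 6)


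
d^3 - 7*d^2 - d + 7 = (d - 7)*(d - 1)*(d + 1)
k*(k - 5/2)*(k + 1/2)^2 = k^4 - 3*k^3/2 - 9*k^2/4 - 5*k/8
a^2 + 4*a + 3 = (a + 1)*(a + 3)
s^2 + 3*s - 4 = (s - 1)*(s + 4)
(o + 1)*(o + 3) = o^2 + 4*o + 3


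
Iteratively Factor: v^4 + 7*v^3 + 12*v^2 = (v)*(v^3 + 7*v^2 + 12*v) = v*(v + 3)*(v^2 + 4*v) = v^2*(v + 3)*(v + 4)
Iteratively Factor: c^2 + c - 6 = (c + 3)*(c - 2)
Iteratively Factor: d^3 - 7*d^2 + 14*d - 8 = (d - 4)*(d^2 - 3*d + 2) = (d - 4)*(d - 1)*(d - 2)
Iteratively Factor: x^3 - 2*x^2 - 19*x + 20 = (x - 5)*(x^2 + 3*x - 4) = (x - 5)*(x - 1)*(x + 4)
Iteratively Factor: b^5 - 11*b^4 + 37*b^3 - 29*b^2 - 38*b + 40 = (b + 1)*(b^4 - 12*b^3 + 49*b^2 - 78*b + 40) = (b - 4)*(b + 1)*(b^3 - 8*b^2 + 17*b - 10) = (b - 4)*(b - 2)*(b + 1)*(b^2 - 6*b + 5) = (b - 5)*(b - 4)*(b - 2)*(b + 1)*(b - 1)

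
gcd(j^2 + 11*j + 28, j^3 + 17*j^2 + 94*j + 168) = j^2 + 11*j + 28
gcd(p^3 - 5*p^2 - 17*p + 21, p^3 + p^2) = 1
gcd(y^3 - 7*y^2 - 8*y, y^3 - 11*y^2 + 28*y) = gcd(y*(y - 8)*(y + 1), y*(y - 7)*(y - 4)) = y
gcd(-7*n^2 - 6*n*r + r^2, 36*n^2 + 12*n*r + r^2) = 1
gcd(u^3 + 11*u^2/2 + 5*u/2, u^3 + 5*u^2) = u^2 + 5*u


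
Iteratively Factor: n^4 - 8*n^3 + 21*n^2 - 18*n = (n - 3)*(n^3 - 5*n^2 + 6*n) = (n - 3)*(n - 2)*(n^2 - 3*n) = n*(n - 3)*(n - 2)*(n - 3)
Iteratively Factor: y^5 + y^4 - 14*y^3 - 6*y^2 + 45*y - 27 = (y + 3)*(y^4 - 2*y^3 - 8*y^2 + 18*y - 9) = (y - 3)*(y + 3)*(y^3 + y^2 - 5*y + 3) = (y - 3)*(y - 1)*(y + 3)*(y^2 + 2*y - 3) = (y - 3)*(y - 1)*(y + 3)^2*(y - 1)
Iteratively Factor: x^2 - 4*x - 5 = (x + 1)*(x - 5)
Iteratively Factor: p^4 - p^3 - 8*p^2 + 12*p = (p + 3)*(p^3 - 4*p^2 + 4*p) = (p - 2)*(p + 3)*(p^2 - 2*p) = (p - 2)^2*(p + 3)*(p)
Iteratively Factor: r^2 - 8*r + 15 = (r - 3)*(r - 5)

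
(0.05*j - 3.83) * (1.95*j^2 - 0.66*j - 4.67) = 0.0975*j^3 - 7.5015*j^2 + 2.2943*j + 17.8861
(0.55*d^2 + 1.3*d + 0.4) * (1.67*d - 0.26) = 0.9185*d^3 + 2.028*d^2 + 0.33*d - 0.104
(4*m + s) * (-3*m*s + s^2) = -12*m^2*s + m*s^2 + s^3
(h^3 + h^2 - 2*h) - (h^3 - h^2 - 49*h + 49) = 2*h^2 + 47*h - 49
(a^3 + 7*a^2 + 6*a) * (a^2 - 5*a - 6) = a^5 + 2*a^4 - 35*a^3 - 72*a^2 - 36*a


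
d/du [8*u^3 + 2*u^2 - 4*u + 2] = 24*u^2 + 4*u - 4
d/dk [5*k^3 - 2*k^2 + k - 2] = 15*k^2 - 4*k + 1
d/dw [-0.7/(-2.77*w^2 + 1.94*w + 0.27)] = (1.358 - 3.878*w)/(-2.77*w^2 + 1.94*w + 0.27)^2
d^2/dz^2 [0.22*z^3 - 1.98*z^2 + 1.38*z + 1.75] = 1.32*z - 3.96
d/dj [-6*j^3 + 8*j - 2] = 8 - 18*j^2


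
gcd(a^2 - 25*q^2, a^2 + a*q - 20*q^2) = a + 5*q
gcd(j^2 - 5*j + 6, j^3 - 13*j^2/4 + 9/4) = j - 3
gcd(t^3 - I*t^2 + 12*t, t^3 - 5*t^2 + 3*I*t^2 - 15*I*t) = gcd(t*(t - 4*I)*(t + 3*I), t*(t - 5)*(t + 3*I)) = t^2 + 3*I*t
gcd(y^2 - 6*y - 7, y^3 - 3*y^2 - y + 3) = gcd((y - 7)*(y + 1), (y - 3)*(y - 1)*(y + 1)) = y + 1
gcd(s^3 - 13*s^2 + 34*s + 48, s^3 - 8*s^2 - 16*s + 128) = s - 8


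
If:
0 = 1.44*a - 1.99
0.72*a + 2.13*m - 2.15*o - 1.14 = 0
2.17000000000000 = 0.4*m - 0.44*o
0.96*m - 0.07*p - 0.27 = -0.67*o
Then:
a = 1.38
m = -59.61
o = -59.12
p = -1387.20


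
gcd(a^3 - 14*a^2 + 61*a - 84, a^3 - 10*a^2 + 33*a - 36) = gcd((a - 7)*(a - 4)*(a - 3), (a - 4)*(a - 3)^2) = a^2 - 7*a + 12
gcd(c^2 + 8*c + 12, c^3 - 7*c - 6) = c + 2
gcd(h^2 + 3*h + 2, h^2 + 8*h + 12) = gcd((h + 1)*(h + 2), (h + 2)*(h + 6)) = h + 2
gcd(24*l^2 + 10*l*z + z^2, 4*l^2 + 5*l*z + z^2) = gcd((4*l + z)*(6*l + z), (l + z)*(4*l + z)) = 4*l + z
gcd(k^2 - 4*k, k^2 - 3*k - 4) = k - 4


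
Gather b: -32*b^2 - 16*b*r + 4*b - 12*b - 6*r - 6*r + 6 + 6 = -32*b^2 + b*(-16*r - 8) - 12*r + 12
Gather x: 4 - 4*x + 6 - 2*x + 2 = 12 - 6*x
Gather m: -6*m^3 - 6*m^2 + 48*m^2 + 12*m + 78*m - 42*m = -6*m^3 + 42*m^2 + 48*m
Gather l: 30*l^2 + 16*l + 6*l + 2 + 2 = 30*l^2 + 22*l + 4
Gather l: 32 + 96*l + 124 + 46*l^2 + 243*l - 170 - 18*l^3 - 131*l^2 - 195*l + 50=-18*l^3 - 85*l^2 + 144*l + 36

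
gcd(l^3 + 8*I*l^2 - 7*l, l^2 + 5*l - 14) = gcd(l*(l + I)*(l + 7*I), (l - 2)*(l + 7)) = 1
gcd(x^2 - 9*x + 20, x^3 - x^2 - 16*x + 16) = x - 4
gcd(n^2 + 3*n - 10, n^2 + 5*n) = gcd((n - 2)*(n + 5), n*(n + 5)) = n + 5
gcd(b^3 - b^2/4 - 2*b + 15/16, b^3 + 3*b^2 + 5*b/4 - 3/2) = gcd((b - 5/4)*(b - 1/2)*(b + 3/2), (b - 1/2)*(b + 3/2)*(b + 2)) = b^2 + b - 3/4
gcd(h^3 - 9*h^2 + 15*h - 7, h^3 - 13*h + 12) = h - 1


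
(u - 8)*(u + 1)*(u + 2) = u^3 - 5*u^2 - 22*u - 16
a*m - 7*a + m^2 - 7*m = (a + m)*(m - 7)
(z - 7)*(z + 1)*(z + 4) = z^3 - 2*z^2 - 31*z - 28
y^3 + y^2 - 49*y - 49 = (y - 7)*(y + 1)*(y + 7)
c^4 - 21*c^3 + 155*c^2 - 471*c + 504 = (c - 8)*(c - 7)*(c - 3)^2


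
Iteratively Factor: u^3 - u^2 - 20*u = (u + 4)*(u^2 - 5*u) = u*(u + 4)*(u - 5)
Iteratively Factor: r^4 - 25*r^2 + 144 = (r + 3)*(r^3 - 3*r^2 - 16*r + 48) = (r - 3)*(r + 3)*(r^2 - 16) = (r - 3)*(r + 3)*(r + 4)*(r - 4)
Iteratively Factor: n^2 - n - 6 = (n - 3)*(n + 2)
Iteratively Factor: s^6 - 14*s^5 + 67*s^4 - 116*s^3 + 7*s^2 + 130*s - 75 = (s - 5)*(s^5 - 9*s^4 + 22*s^3 - 6*s^2 - 23*s + 15) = (s - 5)*(s - 1)*(s^4 - 8*s^3 + 14*s^2 + 8*s - 15) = (s - 5)*(s - 1)*(s + 1)*(s^3 - 9*s^2 + 23*s - 15) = (s - 5)*(s - 1)^2*(s + 1)*(s^2 - 8*s + 15) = (s - 5)*(s - 3)*(s - 1)^2*(s + 1)*(s - 5)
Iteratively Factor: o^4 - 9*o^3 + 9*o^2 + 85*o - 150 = (o + 3)*(o^3 - 12*o^2 + 45*o - 50) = (o - 2)*(o + 3)*(o^2 - 10*o + 25) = (o - 5)*(o - 2)*(o + 3)*(o - 5)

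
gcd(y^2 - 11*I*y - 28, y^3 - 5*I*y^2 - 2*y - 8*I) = y - 4*I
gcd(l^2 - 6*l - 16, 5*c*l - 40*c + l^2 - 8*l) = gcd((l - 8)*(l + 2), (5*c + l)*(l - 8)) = l - 8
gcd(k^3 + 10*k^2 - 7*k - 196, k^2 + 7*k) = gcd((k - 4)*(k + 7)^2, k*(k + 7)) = k + 7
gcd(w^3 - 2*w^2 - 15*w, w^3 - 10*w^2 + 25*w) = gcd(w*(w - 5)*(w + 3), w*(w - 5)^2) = w^2 - 5*w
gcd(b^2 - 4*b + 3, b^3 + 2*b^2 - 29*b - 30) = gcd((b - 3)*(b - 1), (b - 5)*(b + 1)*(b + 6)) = 1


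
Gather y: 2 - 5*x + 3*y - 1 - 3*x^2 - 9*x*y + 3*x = -3*x^2 - 2*x + y*(3 - 9*x) + 1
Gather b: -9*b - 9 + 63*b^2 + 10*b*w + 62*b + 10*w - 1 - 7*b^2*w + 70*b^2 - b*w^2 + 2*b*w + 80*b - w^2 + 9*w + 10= b^2*(133 - 7*w) + b*(-w^2 + 12*w + 133) - w^2 + 19*w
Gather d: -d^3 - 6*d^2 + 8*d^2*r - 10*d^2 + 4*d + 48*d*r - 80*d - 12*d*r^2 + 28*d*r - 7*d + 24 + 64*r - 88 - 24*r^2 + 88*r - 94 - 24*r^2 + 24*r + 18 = -d^3 + d^2*(8*r - 16) + d*(-12*r^2 + 76*r - 83) - 48*r^2 + 176*r - 140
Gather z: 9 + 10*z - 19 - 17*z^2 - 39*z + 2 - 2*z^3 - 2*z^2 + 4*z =-2*z^3 - 19*z^2 - 25*z - 8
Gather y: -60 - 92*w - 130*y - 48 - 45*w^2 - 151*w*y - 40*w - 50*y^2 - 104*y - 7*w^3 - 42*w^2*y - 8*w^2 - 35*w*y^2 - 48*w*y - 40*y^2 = -7*w^3 - 53*w^2 - 132*w + y^2*(-35*w - 90) + y*(-42*w^2 - 199*w - 234) - 108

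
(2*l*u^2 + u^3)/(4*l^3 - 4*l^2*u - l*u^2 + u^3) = u^2/(2*l^2 - 3*l*u + u^2)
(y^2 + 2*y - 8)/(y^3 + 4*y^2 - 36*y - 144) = (y - 2)/(y^2 - 36)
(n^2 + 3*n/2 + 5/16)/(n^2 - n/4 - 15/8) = (4*n + 1)/(2*(2*n - 3))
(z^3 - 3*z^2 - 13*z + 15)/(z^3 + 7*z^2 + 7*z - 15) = (z - 5)/(z + 5)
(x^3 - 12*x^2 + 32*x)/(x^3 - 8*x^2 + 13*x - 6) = x*(x^2 - 12*x + 32)/(x^3 - 8*x^2 + 13*x - 6)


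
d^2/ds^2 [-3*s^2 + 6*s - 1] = -6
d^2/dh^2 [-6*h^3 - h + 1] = -36*h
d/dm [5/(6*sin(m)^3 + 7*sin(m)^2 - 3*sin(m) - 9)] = 5*(-18*sin(m)^2 - 14*sin(m) + 3)*cos(m)/(6*sin(m)^3 + 7*sin(m)^2 - 3*sin(m) - 9)^2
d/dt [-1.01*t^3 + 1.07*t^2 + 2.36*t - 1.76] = -3.03*t^2 + 2.14*t + 2.36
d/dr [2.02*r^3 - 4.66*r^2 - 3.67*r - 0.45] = 6.06*r^2 - 9.32*r - 3.67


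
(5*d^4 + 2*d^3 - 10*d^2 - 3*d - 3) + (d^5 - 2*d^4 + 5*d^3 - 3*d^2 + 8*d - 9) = d^5 + 3*d^4 + 7*d^3 - 13*d^2 + 5*d - 12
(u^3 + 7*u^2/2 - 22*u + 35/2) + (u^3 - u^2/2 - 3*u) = 2*u^3 + 3*u^2 - 25*u + 35/2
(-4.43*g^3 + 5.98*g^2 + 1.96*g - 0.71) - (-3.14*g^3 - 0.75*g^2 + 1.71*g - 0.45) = -1.29*g^3 + 6.73*g^2 + 0.25*g - 0.26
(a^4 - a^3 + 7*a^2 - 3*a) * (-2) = -2*a^4 + 2*a^3 - 14*a^2 + 6*a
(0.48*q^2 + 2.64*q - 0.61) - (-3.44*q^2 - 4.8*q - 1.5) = 3.92*q^2 + 7.44*q + 0.89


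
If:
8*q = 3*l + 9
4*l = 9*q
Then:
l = 81/5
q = 36/5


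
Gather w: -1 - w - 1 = -w - 2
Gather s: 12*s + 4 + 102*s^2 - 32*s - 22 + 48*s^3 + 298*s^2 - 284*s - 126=48*s^3 + 400*s^2 - 304*s - 144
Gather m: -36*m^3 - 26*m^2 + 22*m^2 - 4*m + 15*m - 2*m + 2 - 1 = -36*m^3 - 4*m^2 + 9*m + 1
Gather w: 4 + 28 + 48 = 80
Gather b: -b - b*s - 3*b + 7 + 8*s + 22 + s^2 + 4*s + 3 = b*(-s - 4) + s^2 + 12*s + 32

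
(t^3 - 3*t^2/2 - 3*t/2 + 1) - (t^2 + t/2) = t^3 - 5*t^2/2 - 2*t + 1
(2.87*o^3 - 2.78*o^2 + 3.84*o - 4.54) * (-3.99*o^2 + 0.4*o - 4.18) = -11.4513*o^5 + 12.2402*o^4 - 28.4302*o^3 + 31.271*o^2 - 17.8672*o + 18.9772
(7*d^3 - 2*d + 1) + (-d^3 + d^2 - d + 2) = 6*d^3 + d^2 - 3*d + 3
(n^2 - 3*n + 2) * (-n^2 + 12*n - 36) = -n^4 + 15*n^3 - 74*n^2 + 132*n - 72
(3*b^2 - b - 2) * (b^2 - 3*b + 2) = 3*b^4 - 10*b^3 + 7*b^2 + 4*b - 4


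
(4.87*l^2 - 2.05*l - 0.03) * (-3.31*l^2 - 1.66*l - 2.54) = -16.1197*l^4 - 1.2987*l^3 - 8.8675*l^2 + 5.2568*l + 0.0762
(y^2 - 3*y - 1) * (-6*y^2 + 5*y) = -6*y^4 + 23*y^3 - 9*y^2 - 5*y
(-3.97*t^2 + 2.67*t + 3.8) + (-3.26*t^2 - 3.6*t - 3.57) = -7.23*t^2 - 0.93*t + 0.23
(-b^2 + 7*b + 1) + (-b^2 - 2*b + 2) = -2*b^2 + 5*b + 3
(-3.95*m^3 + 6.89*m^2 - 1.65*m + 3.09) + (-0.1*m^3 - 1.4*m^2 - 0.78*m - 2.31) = -4.05*m^3 + 5.49*m^2 - 2.43*m + 0.78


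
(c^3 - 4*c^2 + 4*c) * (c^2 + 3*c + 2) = c^5 - c^4 - 6*c^3 + 4*c^2 + 8*c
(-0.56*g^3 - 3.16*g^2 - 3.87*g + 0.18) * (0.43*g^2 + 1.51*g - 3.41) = -0.2408*g^5 - 2.2044*g^4 - 4.5261*g^3 + 5.0093*g^2 + 13.4685*g - 0.6138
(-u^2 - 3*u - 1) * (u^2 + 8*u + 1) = -u^4 - 11*u^3 - 26*u^2 - 11*u - 1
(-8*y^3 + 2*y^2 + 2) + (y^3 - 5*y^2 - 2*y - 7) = -7*y^3 - 3*y^2 - 2*y - 5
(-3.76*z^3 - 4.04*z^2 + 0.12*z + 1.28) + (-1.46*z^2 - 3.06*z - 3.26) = -3.76*z^3 - 5.5*z^2 - 2.94*z - 1.98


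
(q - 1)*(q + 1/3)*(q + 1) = q^3 + q^2/3 - q - 1/3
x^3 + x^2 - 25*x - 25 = (x - 5)*(x + 1)*(x + 5)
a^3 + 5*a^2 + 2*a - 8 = (a - 1)*(a + 2)*(a + 4)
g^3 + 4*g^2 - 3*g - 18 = (g - 2)*(g + 3)^2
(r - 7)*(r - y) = r^2 - r*y - 7*r + 7*y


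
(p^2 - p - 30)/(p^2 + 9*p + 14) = (p^2 - p - 30)/(p^2 + 9*p + 14)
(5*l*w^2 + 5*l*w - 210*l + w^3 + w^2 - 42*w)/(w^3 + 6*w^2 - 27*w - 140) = (5*l*w - 30*l + w^2 - 6*w)/(w^2 - w - 20)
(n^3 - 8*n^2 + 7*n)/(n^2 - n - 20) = n*(-n^2 + 8*n - 7)/(-n^2 + n + 20)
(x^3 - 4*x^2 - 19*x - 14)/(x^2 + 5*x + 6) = (x^2 - 6*x - 7)/(x + 3)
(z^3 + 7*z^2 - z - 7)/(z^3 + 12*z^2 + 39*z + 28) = (z - 1)/(z + 4)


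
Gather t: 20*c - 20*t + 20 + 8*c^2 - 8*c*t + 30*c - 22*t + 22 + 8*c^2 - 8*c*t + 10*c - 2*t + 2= 16*c^2 + 60*c + t*(-16*c - 44) + 44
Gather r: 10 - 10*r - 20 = -10*r - 10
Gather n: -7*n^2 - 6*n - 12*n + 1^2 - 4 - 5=-7*n^2 - 18*n - 8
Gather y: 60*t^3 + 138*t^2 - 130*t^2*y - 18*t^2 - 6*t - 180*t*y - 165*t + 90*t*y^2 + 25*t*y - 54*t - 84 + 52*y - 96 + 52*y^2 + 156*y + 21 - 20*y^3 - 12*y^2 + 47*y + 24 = 60*t^3 + 120*t^2 - 225*t - 20*y^3 + y^2*(90*t + 40) + y*(-130*t^2 - 155*t + 255) - 135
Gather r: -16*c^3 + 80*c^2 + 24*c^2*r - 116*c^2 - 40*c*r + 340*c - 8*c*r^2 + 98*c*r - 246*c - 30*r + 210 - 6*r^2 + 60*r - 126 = -16*c^3 - 36*c^2 + 94*c + r^2*(-8*c - 6) + r*(24*c^2 + 58*c + 30) + 84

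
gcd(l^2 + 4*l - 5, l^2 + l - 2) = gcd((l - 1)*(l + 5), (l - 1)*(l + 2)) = l - 1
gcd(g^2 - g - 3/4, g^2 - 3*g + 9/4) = g - 3/2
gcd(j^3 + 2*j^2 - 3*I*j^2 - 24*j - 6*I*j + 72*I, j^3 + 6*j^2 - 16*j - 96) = j^2 + 2*j - 24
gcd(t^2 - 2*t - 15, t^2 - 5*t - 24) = t + 3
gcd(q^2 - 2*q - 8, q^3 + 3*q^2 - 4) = q + 2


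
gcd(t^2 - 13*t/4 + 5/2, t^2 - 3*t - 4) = 1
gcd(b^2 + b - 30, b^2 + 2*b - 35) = b - 5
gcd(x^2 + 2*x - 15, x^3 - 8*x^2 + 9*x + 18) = x - 3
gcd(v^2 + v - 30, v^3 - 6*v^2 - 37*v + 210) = v^2 + v - 30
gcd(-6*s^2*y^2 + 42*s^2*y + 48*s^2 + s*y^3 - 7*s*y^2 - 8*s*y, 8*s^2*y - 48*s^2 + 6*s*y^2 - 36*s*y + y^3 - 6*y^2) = 1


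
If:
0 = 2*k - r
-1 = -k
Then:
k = 1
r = 2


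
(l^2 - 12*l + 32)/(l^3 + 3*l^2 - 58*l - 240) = (l - 4)/(l^2 + 11*l + 30)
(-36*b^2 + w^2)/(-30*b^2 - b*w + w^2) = (6*b + w)/(5*b + w)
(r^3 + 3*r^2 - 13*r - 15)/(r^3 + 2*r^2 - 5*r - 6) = (r^2 + 2*r - 15)/(r^2 + r - 6)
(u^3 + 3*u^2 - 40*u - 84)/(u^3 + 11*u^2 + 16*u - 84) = (u^2 - 4*u - 12)/(u^2 + 4*u - 12)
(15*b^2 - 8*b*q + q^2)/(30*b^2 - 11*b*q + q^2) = (-3*b + q)/(-6*b + q)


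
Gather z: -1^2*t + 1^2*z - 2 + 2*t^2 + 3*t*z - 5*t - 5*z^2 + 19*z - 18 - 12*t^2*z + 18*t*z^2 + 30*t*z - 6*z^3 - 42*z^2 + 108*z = 2*t^2 - 6*t - 6*z^3 + z^2*(18*t - 47) + z*(-12*t^2 + 33*t + 128) - 20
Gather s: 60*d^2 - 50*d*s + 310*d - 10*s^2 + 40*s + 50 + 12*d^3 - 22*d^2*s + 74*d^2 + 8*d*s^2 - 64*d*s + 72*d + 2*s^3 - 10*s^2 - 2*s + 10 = 12*d^3 + 134*d^2 + 382*d + 2*s^3 + s^2*(8*d - 20) + s*(-22*d^2 - 114*d + 38) + 60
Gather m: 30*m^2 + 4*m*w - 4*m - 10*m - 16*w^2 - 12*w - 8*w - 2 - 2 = 30*m^2 + m*(4*w - 14) - 16*w^2 - 20*w - 4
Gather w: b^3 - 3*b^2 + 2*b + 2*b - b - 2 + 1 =b^3 - 3*b^2 + 3*b - 1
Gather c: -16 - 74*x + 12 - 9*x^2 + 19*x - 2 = -9*x^2 - 55*x - 6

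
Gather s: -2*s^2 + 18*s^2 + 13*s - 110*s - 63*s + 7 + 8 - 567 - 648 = 16*s^2 - 160*s - 1200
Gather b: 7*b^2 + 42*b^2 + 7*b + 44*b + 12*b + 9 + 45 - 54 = 49*b^2 + 63*b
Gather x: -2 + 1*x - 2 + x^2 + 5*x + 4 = x^2 + 6*x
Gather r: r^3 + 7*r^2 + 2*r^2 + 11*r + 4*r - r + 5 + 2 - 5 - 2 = r^3 + 9*r^2 + 14*r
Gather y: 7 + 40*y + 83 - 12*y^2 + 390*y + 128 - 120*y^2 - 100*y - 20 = -132*y^2 + 330*y + 198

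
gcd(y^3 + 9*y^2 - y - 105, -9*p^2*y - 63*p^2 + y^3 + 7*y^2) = y + 7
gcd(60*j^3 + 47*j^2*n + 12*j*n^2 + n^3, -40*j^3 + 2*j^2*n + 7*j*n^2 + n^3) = 20*j^2 + 9*j*n + n^2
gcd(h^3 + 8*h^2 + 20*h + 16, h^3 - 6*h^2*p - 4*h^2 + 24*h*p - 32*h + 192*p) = h + 4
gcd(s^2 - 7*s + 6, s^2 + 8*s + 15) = 1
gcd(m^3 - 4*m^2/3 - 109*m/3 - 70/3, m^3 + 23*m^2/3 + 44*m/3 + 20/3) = m^2 + 17*m/3 + 10/3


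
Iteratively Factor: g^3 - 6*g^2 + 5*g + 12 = (g + 1)*(g^2 - 7*g + 12) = (g - 4)*(g + 1)*(g - 3)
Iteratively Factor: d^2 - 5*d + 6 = (d - 2)*(d - 3)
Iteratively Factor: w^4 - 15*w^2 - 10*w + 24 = (w - 1)*(w^3 + w^2 - 14*w - 24) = (w - 1)*(w + 3)*(w^2 - 2*w - 8) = (w - 1)*(w + 2)*(w + 3)*(w - 4)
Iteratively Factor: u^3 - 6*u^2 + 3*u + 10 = (u - 2)*(u^2 - 4*u - 5) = (u - 5)*(u - 2)*(u + 1)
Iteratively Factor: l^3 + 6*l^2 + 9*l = (l)*(l^2 + 6*l + 9) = l*(l + 3)*(l + 3)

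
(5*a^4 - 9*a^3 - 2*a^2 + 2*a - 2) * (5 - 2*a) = -10*a^5 + 43*a^4 - 41*a^3 - 14*a^2 + 14*a - 10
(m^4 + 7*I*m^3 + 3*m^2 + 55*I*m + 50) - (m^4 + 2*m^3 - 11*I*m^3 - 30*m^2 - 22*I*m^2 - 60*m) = -2*m^3 + 18*I*m^3 + 33*m^2 + 22*I*m^2 + 60*m + 55*I*m + 50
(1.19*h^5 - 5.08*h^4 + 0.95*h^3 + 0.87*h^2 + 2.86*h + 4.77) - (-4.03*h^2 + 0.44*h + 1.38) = 1.19*h^5 - 5.08*h^4 + 0.95*h^3 + 4.9*h^2 + 2.42*h + 3.39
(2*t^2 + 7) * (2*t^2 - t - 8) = 4*t^4 - 2*t^3 - 2*t^2 - 7*t - 56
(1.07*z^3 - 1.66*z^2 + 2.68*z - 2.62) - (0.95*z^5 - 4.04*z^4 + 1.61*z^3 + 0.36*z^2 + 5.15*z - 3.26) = -0.95*z^5 + 4.04*z^4 - 0.54*z^3 - 2.02*z^2 - 2.47*z + 0.64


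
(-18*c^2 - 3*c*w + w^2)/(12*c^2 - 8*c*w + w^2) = (3*c + w)/(-2*c + w)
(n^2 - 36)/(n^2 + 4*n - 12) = (n - 6)/(n - 2)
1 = 1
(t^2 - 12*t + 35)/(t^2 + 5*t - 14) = (t^2 - 12*t + 35)/(t^2 + 5*t - 14)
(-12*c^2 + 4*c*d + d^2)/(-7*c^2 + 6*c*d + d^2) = (-12*c^2 + 4*c*d + d^2)/(-7*c^2 + 6*c*d + d^2)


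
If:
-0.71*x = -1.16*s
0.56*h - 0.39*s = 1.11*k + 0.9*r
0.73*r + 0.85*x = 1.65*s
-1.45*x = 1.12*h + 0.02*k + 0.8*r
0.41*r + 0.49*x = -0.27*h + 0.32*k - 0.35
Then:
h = 0.91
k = 0.71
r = -0.14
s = -0.39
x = -0.64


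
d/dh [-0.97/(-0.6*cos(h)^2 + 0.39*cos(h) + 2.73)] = (1.164*cos(h) - 0.3783)*sin(h)/(-0.6*cos(h)^2 + 0.39*cos(h) + 2.73)^2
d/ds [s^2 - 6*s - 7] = 2*s - 6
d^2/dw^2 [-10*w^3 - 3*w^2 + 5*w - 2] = -60*w - 6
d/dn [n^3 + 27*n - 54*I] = 3*n^2 + 27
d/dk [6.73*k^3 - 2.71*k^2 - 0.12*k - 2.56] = 20.19*k^2 - 5.42*k - 0.12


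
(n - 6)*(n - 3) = n^2 - 9*n + 18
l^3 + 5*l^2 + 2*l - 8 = (l - 1)*(l + 2)*(l + 4)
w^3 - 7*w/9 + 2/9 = (w - 2/3)*(w - 1/3)*(w + 1)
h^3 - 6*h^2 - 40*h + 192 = (h - 8)*(h - 4)*(h + 6)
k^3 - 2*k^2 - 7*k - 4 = (k - 4)*(k + 1)^2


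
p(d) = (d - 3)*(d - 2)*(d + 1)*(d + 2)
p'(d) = (d - 3)*(d - 2)*(d + 1) + (d - 3)*(d - 2)*(d + 2) + (d - 3)*(d + 1)*(d + 2) + (d - 2)*(d + 1)*(d + 2)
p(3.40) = 13.31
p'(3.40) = 48.26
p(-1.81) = -2.82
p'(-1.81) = -10.04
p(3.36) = 11.44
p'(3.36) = 44.95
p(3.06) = 1.31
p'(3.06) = 23.59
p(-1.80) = -2.92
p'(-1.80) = -9.57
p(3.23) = 6.26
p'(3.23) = 34.98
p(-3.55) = 143.68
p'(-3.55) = -196.87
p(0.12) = 12.86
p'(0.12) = 6.24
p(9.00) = 4620.00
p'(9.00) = 2312.00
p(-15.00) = 55692.00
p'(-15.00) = -14632.00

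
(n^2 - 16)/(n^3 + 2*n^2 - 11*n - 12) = (n - 4)/(n^2 - 2*n - 3)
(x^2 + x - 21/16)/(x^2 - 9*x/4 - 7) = (x - 3/4)/(x - 4)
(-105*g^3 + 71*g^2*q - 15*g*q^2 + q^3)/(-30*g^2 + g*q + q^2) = (21*g^2 - 10*g*q + q^2)/(6*g + q)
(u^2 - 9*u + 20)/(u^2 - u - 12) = (u - 5)/(u + 3)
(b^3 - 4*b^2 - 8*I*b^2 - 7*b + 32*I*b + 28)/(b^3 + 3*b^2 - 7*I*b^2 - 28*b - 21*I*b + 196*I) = (b - I)/(b + 7)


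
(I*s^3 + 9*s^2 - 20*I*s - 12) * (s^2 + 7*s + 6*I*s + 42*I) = I*s^5 + 3*s^4 + 7*I*s^4 + 21*s^3 + 34*I*s^3 + 108*s^2 + 238*I*s^2 + 756*s - 72*I*s - 504*I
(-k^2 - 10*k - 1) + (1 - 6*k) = -k^2 - 16*k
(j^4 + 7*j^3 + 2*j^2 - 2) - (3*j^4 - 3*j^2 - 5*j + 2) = -2*j^4 + 7*j^3 + 5*j^2 + 5*j - 4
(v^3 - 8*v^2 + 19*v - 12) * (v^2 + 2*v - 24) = v^5 - 6*v^4 - 21*v^3 + 218*v^2 - 480*v + 288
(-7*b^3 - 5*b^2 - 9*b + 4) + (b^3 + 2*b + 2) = -6*b^3 - 5*b^2 - 7*b + 6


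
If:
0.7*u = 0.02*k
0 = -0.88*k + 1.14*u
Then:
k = 0.00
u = 0.00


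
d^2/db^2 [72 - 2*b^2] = -4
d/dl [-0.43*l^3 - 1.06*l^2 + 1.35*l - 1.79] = -1.29*l^2 - 2.12*l + 1.35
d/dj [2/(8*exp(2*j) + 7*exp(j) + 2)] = (-32*exp(j) - 14)*exp(j)/(8*exp(2*j) + 7*exp(j) + 2)^2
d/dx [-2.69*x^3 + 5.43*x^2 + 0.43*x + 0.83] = -8.07*x^2 + 10.86*x + 0.43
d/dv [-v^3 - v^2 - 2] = v*(-3*v - 2)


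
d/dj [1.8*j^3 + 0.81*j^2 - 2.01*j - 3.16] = 5.4*j^2 + 1.62*j - 2.01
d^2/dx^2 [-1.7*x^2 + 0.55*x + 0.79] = -3.40000000000000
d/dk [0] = 0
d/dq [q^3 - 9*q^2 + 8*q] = 3*q^2 - 18*q + 8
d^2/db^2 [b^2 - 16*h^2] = 2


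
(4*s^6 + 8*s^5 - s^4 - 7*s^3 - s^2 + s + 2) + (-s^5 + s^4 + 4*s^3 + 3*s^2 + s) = 4*s^6 + 7*s^5 - 3*s^3 + 2*s^2 + 2*s + 2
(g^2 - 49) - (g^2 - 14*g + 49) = 14*g - 98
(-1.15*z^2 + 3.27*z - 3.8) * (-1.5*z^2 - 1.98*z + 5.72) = 1.725*z^4 - 2.628*z^3 - 7.3526*z^2 + 26.2284*z - 21.736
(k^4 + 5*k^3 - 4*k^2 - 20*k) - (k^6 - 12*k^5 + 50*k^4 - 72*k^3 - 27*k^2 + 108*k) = -k^6 + 12*k^5 - 49*k^4 + 77*k^3 + 23*k^2 - 128*k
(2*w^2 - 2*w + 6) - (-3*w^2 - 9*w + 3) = 5*w^2 + 7*w + 3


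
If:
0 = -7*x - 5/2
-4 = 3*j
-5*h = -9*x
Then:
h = -9/14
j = -4/3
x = -5/14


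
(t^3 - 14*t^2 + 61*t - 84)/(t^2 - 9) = (t^2 - 11*t + 28)/(t + 3)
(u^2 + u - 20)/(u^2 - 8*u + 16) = (u + 5)/(u - 4)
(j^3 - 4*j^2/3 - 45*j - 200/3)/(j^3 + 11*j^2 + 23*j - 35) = (3*j^2 - 19*j - 40)/(3*(j^2 + 6*j - 7))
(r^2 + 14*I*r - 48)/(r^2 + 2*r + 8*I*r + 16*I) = (r + 6*I)/(r + 2)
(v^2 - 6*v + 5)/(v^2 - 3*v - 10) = (v - 1)/(v + 2)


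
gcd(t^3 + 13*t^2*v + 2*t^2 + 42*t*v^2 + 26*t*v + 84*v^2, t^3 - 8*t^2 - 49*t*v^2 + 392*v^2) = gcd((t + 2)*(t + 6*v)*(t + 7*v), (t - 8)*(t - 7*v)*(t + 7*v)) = t + 7*v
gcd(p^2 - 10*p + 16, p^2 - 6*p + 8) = p - 2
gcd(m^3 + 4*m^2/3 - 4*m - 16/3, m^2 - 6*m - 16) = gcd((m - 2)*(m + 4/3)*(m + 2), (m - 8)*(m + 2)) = m + 2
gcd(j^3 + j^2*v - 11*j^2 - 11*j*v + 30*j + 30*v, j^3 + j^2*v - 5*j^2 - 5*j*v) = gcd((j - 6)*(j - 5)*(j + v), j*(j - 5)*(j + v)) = j^2 + j*v - 5*j - 5*v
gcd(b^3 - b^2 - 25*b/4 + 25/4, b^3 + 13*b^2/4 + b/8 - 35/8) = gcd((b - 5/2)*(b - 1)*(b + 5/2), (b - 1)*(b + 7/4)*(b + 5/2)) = b^2 + 3*b/2 - 5/2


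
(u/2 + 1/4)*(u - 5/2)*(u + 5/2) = u^3/2 + u^2/4 - 25*u/8 - 25/16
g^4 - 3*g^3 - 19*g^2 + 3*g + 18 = (g - 6)*(g - 1)*(g + 1)*(g + 3)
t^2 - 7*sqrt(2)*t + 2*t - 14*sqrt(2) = (t + 2)*(t - 7*sqrt(2))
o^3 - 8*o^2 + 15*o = o*(o - 5)*(o - 3)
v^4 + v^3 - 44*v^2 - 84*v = v*(v - 7)*(v + 2)*(v + 6)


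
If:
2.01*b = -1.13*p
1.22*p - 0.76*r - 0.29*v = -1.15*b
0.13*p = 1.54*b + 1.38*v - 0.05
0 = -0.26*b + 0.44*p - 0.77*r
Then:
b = 0.03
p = -0.05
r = -0.04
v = 0.00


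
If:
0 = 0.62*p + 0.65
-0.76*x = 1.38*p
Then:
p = -1.05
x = 1.90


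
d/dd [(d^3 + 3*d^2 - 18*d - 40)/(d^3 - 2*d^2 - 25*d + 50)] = (-5*d^2 + 36*d - 76)/(d^4 - 14*d^3 + 69*d^2 - 140*d + 100)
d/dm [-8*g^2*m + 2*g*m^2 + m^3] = -8*g^2 + 4*g*m + 3*m^2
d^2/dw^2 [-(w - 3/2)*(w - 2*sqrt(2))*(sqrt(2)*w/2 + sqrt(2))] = -3*sqrt(2)*w - sqrt(2)/2 + 4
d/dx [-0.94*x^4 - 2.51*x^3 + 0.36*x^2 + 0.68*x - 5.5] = -3.76*x^3 - 7.53*x^2 + 0.72*x + 0.68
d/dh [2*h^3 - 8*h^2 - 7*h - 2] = 6*h^2 - 16*h - 7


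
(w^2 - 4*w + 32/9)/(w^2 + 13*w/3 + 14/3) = (9*w^2 - 36*w + 32)/(3*(3*w^2 + 13*w + 14))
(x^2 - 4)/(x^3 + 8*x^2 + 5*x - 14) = (x - 2)/(x^2 + 6*x - 7)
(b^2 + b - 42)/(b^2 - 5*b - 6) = (b + 7)/(b + 1)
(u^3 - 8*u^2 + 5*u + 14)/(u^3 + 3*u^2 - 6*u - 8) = (u - 7)/(u + 4)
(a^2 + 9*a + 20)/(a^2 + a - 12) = (a + 5)/(a - 3)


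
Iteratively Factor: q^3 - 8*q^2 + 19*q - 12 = (q - 1)*(q^2 - 7*q + 12) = (q - 4)*(q - 1)*(q - 3)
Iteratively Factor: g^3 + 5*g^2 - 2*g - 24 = (g + 3)*(g^2 + 2*g - 8) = (g + 3)*(g + 4)*(g - 2)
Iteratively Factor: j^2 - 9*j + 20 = (j - 5)*(j - 4)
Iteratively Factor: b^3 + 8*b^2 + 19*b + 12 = (b + 3)*(b^2 + 5*b + 4) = (b + 1)*(b + 3)*(b + 4)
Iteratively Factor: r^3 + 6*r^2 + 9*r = (r)*(r^2 + 6*r + 9) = r*(r + 3)*(r + 3)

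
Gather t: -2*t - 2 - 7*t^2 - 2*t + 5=-7*t^2 - 4*t + 3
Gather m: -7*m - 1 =-7*m - 1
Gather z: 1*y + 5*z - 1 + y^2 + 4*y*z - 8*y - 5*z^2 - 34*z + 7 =y^2 - 7*y - 5*z^2 + z*(4*y - 29) + 6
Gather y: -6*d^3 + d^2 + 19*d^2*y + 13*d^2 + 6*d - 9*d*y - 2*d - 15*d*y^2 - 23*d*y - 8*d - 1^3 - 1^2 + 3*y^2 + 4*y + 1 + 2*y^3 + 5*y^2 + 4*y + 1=-6*d^3 + 14*d^2 - 4*d + 2*y^3 + y^2*(8 - 15*d) + y*(19*d^2 - 32*d + 8)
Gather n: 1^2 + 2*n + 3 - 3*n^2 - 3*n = -3*n^2 - n + 4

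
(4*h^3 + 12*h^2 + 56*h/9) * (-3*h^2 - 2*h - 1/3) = -12*h^5 - 44*h^4 - 44*h^3 - 148*h^2/9 - 56*h/27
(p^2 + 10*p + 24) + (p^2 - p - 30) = 2*p^2 + 9*p - 6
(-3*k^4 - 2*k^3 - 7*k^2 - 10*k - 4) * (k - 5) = -3*k^5 + 13*k^4 + 3*k^3 + 25*k^2 + 46*k + 20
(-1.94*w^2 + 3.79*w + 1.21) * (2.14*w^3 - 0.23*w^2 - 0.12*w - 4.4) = -4.1516*w^5 + 8.5568*w^4 + 1.9505*w^3 + 7.8029*w^2 - 16.8212*w - 5.324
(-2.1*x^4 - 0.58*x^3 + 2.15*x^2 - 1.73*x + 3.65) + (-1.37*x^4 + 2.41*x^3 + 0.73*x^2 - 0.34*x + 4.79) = -3.47*x^4 + 1.83*x^3 + 2.88*x^2 - 2.07*x + 8.44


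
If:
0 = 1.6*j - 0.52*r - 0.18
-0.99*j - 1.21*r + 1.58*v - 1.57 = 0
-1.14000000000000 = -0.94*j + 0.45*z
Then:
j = 0.478723404255319*z + 1.21276595744681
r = 1.47299509001637*z + 3.38543371522095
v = 1.42801280324846*z + 4.34621081853778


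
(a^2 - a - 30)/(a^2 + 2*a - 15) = (a - 6)/(a - 3)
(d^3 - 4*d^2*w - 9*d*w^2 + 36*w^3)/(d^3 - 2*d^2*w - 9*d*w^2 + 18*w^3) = (-d + 4*w)/(-d + 2*w)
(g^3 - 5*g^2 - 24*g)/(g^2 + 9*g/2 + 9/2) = 2*g*(g - 8)/(2*g + 3)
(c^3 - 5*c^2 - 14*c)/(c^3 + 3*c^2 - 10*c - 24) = c*(c - 7)/(c^2 + c - 12)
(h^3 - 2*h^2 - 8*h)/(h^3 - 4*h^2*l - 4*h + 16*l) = h*(h - 4)/(h^2 - 4*h*l - 2*h + 8*l)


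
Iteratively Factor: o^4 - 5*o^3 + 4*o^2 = (o - 1)*(o^3 - 4*o^2) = (o - 4)*(o - 1)*(o^2) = o*(o - 4)*(o - 1)*(o)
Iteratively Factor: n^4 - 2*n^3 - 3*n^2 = (n)*(n^3 - 2*n^2 - 3*n) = n^2*(n^2 - 2*n - 3) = n^2*(n - 3)*(n + 1)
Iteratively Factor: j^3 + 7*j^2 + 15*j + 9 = (j + 1)*(j^2 + 6*j + 9) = (j + 1)*(j + 3)*(j + 3)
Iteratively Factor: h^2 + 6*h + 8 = (h + 4)*(h + 2)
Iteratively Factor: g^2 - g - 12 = (g - 4)*(g + 3)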